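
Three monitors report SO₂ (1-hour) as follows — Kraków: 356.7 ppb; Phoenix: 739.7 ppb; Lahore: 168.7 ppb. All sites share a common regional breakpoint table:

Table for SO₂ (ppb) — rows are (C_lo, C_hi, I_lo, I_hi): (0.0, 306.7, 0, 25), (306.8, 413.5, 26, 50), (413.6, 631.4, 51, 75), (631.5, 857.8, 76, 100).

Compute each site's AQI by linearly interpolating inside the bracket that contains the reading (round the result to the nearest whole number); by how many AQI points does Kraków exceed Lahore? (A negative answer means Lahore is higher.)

Kraków: 356.7 ∈ [306.8, 413.5] ↔ index [26, 50].
26 + (356.7−306.8)·(50−26)/(413.5−306.8) = 26 + 49.9·24/106.7 ≈ 37.22, so AQI = 37.
Phoenix 739.7: bracket 631.5–857.8 → index 76–100; slope 24/226.3, offset 108.2.
AQI = 76 + 24/226.3·108.2 ≈ 87.48 ⇒ 87.
Lahore: row 0.0–306.7 (AQI 0–25). (25−0)·(168.7−0.0)/(306.7−0.0) + 0 = 25·168.7/306.7 + 0 ≈ 13.75 → 14.
AQIs: Kraków=37, Phoenix=87, Lahore=14. Kraków (37) − Lahore (14) = 23.

23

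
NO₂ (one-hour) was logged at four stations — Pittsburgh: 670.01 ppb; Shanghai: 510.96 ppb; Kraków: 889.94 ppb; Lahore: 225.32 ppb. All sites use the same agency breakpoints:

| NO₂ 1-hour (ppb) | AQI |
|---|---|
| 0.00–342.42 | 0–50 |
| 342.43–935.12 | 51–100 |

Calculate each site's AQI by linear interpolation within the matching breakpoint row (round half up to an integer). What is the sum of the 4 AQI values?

Pittsburgh: 670.01 ∈ [342.43, 935.12] ↔ index [51, 100].
51 + (670.01−342.43)·(100−51)/(935.12−342.43) = 51 + 327.58·49/592.69 ≈ 78.08, so AQI = 78.
Shanghai: 510.96 lies in 342.43–935.12, so I_lo=51, I_hi=100, C_lo=342.43, C_hi=935.12.
(100−51)/(935.12−342.43) × (510.96−342.43) + 51 = 49/592.69 × 168.53 + 51 ≈ 64.93 → 65.
Kraków 889.94: bracket 342.43–935.12 → index 51–100; slope 49/592.69, offset 547.51.
AQI = 51 + 49/592.69·547.51 ≈ 96.26 ⇒ 96.
Lahore 225.32: bracket 0.00–342.42 → index 0–50; slope 50/342.42, offset 225.32.
AQI = 0 + 50/342.42·225.32 ≈ 32.90 ⇒ 33.
AQIs: Pittsburgh=78, Shanghai=65, Kraków=96, Lahore=33. Sum = 78 + 65 + 96 + 33 = 272.

272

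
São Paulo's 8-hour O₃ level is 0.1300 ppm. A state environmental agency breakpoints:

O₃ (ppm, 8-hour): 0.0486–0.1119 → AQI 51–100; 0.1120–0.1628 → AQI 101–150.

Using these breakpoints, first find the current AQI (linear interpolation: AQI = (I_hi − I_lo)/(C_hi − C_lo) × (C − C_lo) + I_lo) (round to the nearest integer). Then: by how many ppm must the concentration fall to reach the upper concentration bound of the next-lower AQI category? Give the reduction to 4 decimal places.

0.0181

O₃: 0.1300 ∈ [0.1120, 0.1628] ↔ index [101, 150].
101 + (0.1300−0.1120)·(150−101)/(0.1628−0.1120) = 101 + 0.0180·49/0.0508 ≈ 118.36, so AQI = 118.
Current AQI 118 is in the Unhealthy for Sensitive Groups range (101–150). The next-lower category tops out at AQI 100, whose upper concentration bound is 0.1119 ppm.
Reduction needed = 0.1300 − 0.1119 = 0.0181 ppm.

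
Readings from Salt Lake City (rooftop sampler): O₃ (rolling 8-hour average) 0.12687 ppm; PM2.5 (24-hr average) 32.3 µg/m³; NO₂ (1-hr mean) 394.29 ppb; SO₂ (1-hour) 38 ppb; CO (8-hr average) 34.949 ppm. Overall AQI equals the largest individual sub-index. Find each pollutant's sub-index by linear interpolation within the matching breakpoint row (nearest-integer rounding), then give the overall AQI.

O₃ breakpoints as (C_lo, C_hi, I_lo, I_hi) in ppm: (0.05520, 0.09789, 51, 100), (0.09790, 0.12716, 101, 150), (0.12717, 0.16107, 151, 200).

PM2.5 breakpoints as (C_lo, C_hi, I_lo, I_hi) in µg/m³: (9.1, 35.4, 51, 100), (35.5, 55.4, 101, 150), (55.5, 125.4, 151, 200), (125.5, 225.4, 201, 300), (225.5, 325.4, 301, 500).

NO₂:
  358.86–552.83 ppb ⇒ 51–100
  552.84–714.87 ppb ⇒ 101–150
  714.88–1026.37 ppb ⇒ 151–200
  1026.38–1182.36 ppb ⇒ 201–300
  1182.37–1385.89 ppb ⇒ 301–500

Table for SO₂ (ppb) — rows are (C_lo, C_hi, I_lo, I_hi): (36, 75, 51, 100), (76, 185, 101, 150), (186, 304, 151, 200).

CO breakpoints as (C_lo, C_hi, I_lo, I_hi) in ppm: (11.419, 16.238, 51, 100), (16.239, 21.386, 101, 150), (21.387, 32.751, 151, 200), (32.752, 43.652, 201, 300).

221

O₃ 0.12687: bracket 0.09790–0.12716 → index 101–150; slope 49/0.02926, offset 0.02897.
AQI = 101 + 49/0.02926·0.02897 ≈ 149.51 ⇒ 150.
PM2.5: 32.3 lies in 9.1–35.4, so I_lo=51, I_hi=100, C_lo=9.1, C_hi=35.4.
(100−51)/(35.4−9.1) × (32.3−9.1) + 51 = 49/26.3 × 23.2 + 51 ≈ 94.22 → 94.
NO₂ 394.29: bracket 358.86–552.83 → index 51–100; slope 49/193.97, offset 35.43.
AQI = 51 + 49/193.97·35.43 ≈ 59.95 ⇒ 60.
SO₂ 38: bracket 36–75 → index 51–100; slope 49/39, offset 2.
AQI = 51 + 49/39·2 ≈ 53.51 ⇒ 54.
CO: row 32.752–43.652 (AQI 201–300). (300−201)·(34.949−32.752)/(43.652−32.752) + 201 = 99·2.197/10.900 + 201 ≈ 220.95 → 221.
Sub-indices: O₃→150, PM2.5→94, NO₂→60, SO₂→54, CO→221. Overall AQI = max = 221; dominant pollutant is CO.
AQI 221: Very Unhealthy.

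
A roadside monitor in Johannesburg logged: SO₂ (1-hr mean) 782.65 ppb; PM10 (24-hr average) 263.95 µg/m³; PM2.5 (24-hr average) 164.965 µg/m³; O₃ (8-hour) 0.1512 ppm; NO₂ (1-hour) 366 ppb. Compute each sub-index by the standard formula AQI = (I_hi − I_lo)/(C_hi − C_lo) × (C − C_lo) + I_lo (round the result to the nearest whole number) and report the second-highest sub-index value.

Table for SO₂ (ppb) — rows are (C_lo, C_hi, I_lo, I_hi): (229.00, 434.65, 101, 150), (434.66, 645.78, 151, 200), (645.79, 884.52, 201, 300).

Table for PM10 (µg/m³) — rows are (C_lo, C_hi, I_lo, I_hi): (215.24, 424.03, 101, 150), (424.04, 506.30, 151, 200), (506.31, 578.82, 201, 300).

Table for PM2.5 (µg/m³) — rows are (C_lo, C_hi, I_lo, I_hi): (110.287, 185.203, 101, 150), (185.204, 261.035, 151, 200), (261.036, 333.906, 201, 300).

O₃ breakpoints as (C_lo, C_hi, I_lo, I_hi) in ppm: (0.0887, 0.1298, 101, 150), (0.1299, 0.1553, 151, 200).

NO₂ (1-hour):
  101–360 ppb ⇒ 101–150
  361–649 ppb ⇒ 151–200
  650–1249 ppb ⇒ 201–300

192

SO₂: 782.65 ∈ [645.79, 884.52] ↔ index [201, 300].
201 + (782.65−645.79)·(300−201)/(884.52−645.79) = 201 + 136.86·99/238.73 ≈ 257.76, so AQI = 258.
PM10: 263.95 lies in 215.24–424.03, so I_lo=101, I_hi=150, C_lo=215.24, C_hi=424.03.
(150−101)/(424.03−215.24) × (263.95−215.24) + 101 = 49/208.79 × 48.71 + 101 ≈ 112.43 → 112.
PM2.5: 164.965 ∈ [110.287, 185.203] ↔ index [101, 150].
101 + (164.965−110.287)·(150−101)/(185.203−110.287) = 101 + 54.678·49/74.916 ≈ 136.76, so AQI = 137.
O₃: 0.1512 ∈ [0.1299, 0.1553] ↔ index [151, 200].
151 + (0.1512−0.1299)·(200−151)/(0.1553−0.1299) = 151 + 0.0213·49/0.0254 ≈ 192.09, so AQI = 192.
NO₂ 366: bracket 361–649 → index 151–200; slope 49/288, offset 5.
AQI = 151 + 49/288·5 ≈ 151.85 ⇒ 152.
Sub-indices: SO₂→258, PM10→112, PM2.5→137, O₃→192, NO₂→152. Ranked high→low: 258, 192, 152, 137, 112. Second-highest sub-index = 192.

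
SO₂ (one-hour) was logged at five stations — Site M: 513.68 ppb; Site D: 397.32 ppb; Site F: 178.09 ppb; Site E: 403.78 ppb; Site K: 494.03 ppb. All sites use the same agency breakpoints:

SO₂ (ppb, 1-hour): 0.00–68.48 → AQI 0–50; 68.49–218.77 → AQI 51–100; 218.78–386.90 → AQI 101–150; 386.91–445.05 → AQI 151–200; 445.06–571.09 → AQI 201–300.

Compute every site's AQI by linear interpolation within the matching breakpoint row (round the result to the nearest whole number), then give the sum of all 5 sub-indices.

Site M: row 445.06–571.09 (AQI 201–300). (300−201)·(513.68−445.06)/(571.09−445.06) + 201 = 99·68.62/126.03 + 201 ≈ 254.90 → 255.
Site D: 397.32 lies in 386.91–445.05, so I_lo=151, I_hi=200, C_lo=386.91, C_hi=445.05.
(200−151)/(445.05−386.91) × (397.32−386.91) + 151 = 49/58.14 × 10.41 + 151 ≈ 159.77 → 160.
Site F: 178.09 lies in 68.49–218.77, so I_lo=51, I_hi=100, C_lo=68.49, C_hi=218.77.
(100−51)/(218.77−68.49) × (178.09−68.49) + 51 = 49/150.28 × 109.60 + 51 ≈ 86.74 → 87.
Site E 403.78: bracket 386.91–445.05 → index 151–200; slope 49/58.14, offset 16.87.
AQI = 151 + 49/58.14·16.87 ≈ 165.22 ⇒ 165.
Site K 494.03: bracket 445.06–571.09 → index 201–300; slope 99/126.03, offset 48.97.
AQI = 201 + 99/126.03·48.97 ≈ 239.47 ⇒ 239.
AQIs: Site M=255, Site D=160, Site F=87, Site E=165, Site K=239. Sum = 255 + 160 + 87 + 165 + 239 = 906.

906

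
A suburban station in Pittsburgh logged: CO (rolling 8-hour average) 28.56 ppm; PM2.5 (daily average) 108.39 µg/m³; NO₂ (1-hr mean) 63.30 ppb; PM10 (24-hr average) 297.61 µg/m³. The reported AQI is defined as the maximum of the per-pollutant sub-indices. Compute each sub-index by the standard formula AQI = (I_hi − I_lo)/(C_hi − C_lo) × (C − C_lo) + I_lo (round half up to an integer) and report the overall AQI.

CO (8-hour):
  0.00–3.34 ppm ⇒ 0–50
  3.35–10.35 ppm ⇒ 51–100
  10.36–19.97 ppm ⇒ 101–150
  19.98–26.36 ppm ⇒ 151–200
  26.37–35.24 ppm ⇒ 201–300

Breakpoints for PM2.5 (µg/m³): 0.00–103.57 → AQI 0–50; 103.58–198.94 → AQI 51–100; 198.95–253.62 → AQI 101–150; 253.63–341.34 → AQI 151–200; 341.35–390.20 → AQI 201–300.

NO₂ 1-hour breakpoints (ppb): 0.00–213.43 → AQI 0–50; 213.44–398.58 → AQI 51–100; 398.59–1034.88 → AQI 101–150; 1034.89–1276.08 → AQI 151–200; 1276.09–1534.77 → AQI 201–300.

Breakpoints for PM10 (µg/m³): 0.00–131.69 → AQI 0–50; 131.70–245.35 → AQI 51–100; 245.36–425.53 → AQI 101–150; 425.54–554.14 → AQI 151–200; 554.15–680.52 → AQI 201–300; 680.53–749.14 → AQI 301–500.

225

CO: 28.56 ∈ [26.37, 35.24] ↔ index [201, 300].
201 + (28.56−26.37)·(300−201)/(35.24−26.37) = 201 + 2.19·99/8.87 ≈ 225.44, so AQI = 225.
PM2.5: row 103.58–198.94 (AQI 51–100). (100−51)·(108.39−103.58)/(198.94−103.58) + 51 = 49·4.81/95.36 + 51 ≈ 53.47 → 53.
NO₂: 63.30 lies in 0.00–213.43, so I_lo=0, I_hi=50, C_lo=0.00, C_hi=213.43.
(50−0)/(213.43−0.00) × (63.30−0.00) + 0 = 50/213.43 × 63.30 + 0 ≈ 14.83 → 15.
PM10: 297.61 ∈ [245.36, 425.53] ↔ index [101, 150].
101 + (297.61−245.36)·(150−101)/(425.53−245.36) = 101 + 52.25·49/180.17 ≈ 115.21, so AQI = 115.
Sub-indices: CO→225, PM2.5→53, NO₂→15, PM10→115. Overall AQI = max = 225; dominant pollutant is CO.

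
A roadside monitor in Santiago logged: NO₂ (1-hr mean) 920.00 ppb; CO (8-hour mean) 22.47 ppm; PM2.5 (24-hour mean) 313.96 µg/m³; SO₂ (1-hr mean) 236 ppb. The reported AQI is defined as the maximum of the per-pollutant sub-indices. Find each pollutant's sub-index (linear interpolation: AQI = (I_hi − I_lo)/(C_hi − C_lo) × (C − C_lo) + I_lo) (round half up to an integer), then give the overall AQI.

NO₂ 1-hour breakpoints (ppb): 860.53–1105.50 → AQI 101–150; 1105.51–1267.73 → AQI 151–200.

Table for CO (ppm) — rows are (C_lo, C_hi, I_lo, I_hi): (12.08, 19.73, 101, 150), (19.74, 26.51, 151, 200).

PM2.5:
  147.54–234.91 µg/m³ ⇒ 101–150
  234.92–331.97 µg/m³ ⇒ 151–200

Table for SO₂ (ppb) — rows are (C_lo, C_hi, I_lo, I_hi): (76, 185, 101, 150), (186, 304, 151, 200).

191

NO₂: 920.00 ∈ [860.53, 1105.50] ↔ index [101, 150].
101 + (920.00−860.53)·(150−101)/(1105.50−860.53) = 101 + 59.47·49/244.97 ≈ 112.90, so AQI = 113.
CO: 22.47 lies in 19.74–26.51, so I_lo=151, I_hi=200, C_lo=19.74, C_hi=26.51.
(200−151)/(26.51−19.74) × (22.47−19.74) + 151 = 49/6.77 × 2.73 + 151 ≈ 170.76 → 171.
PM2.5: 313.96 ∈ [234.92, 331.97] ↔ index [151, 200].
151 + (313.96−234.92)·(200−151)/(331.97−234.92) = 151 + 79.04·49/97.05 ≈ 190.91, so AQI = 191.
SO₂: row 186–304 (AQI 151–200). (200−151)·(236−186)/(304−186) + 151 = 49·50/118 + 151 ≈ 171.76 → 172.
Sub-indices: NO₂→113, CO→171, PM2.5→191, SO₂→172. Overall AQI = max = 191; dominant pollutant is PM2.5.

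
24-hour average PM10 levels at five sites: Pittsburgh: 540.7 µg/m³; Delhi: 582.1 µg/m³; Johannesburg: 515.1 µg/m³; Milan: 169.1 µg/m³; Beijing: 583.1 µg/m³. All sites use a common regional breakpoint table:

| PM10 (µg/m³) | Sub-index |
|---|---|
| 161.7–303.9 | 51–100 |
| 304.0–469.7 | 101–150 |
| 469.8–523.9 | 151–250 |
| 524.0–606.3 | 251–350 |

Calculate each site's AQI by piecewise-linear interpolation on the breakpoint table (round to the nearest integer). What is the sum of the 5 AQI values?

Pittsburgh: 540.7 lies in 524.0–606.3, so I_lo=251, I_hi=350, C_lo=524.0, C_hi=606.3.
(350−251)/(606.3−524.0) × (540.7−524.0) + 251 = 99/82.3 × 16.7 + 251 ≈ 271.09 → 271.
Delhi 582.1: bracket 524.0–606.3 → index 251–350; slope 99/82.3, offset 58.1.
AQI = 251 + 99/82.3·58.1 ≈ 320.89 ⇒ 321.
Johannesburg 515.1: bracket 469.8–523.9 → index 151–250; slope 99/54.1, offset 45.3.
AQI = 151 + 99/54.1·45.3 ≈ 233.90 ⇒ 234.
Milan: 169.1 lies in 161.7–303.9, so I_lo=51, I_hi=100, C_lo=161.7, C_hi=303.9.
(100−51)/(303.9−161.7) × (169.1−161.7) + 51 = 49/142.2 × 7.4 + 51 ≈ 53.55 → 54.
Beijing: 583.1 ∈ [524.0, 606.3] ↔ index [251, 350].
251 + (583.1−524.0)·(350−251)/(606.3−524.0) = 251 + 59.1·99/82.3 ≈ 322.09, so AQI = 322.
AQIs: Pittsburgh=271, Delhi=321, Johannesburg=234, Milan=54, Beijing=322. Sum = 271 + 321 + 234 + 54 + 322 = 1202.

1202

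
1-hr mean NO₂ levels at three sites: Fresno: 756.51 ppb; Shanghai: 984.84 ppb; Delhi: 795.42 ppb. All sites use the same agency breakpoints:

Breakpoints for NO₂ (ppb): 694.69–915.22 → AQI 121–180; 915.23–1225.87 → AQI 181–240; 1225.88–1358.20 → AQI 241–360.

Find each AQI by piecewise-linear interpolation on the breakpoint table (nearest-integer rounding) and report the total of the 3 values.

480

Fresno: 756.51 lies in 694.69–915.22, so I_lo=121, I_hi=180, C_lo=694.69, C_hi=915.22.
(180−121)/(915.22−694.69) × (756.51−694.69) + 121 = 59/220.53 × 61.82 + 121 ≈ 137.54 → 138.
Shanghai: row 915.23–1225.87 (AQI 181–240). (240−181)·(984.84−915.23)/(1225.87−915.23) + 181 = 59·69.61/310.64 + 181 ≈ 194.22 → 194.
Delhi: 795.42 ∈ [694.69, 915.22] ↔ index [121, 180].
121 + (795.42−694.69)·(180−121)/(915.22−694.69) = 121 + 100.73·59/220.53 ≈ 147.95, so AQI = 148.
AQIs: Fresno=138, Shanghai=194, Delhi=148. Sum = 138 + 194 + 148 = 480.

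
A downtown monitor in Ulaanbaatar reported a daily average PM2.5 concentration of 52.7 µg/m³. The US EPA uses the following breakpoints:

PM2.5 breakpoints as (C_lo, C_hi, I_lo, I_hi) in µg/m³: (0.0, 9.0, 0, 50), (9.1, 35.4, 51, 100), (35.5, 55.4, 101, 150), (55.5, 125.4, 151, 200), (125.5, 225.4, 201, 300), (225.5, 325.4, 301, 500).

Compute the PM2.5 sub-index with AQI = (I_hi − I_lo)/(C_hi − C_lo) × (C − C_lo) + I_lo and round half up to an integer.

PM2.5: row 35.5–55.4 (AQI 101–150). (150−101)·(52.7−35.5)/(55.4−35.5) + 101 = 49·17.2/19.9 + 101 ≈ 143.35 → 143.
AQI 143 falls in the Unhealthy for Sensitive Groups category.

143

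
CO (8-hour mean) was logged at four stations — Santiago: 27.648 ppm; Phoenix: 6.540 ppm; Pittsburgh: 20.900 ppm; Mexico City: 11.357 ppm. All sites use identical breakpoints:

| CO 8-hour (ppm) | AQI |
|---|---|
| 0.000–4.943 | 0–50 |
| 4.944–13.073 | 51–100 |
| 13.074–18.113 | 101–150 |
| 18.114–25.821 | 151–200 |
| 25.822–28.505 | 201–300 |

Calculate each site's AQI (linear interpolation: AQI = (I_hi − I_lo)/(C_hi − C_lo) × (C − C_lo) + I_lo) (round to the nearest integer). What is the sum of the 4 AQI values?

588

Santiago: 27.648 lies in 25.822–28.505, so I_lo=201, I_hi=300, C_lo=25.822, C_hi=28.505.
(300−201)/(28.505−25.822) × (27.648−25.822) + 201 = 99/2.683 × 1.826 + 201 ≈ 268.38 → 268.
Phoenix 6.540: bracket 4.944–13.073 → index 51–100; slope 49/8.129, offset 1.596.
AQI = 51 + 49/8.129·1.596 ≈ 60.62 ⇒ 61.
Pittsburgh: 20.900 lies in 18.114–25.821, so I_lo=151, I_hi=200, C_lo=18.114, C_hi=25.821.
(200−151)/(25.821−18.114) × (20.900−18.114) + 151 = 49/7.707 × 2.786 + 151 ≈ 168.71 → 169.
Mexico City: 11.357 lies in 4.944–13.073, so I_lo=51, I_hi=100, C_lo=4.944, C_hi=13.073.
(100−51)/(13.073−4.944) × (11.357−4.944) + 51 = 49/8.129 × 6.413 + 51 ≈ 89.66 → 90.
AQIs: Santiago=268, Phoenix=61, Pittsburgh=169, Mexico City=90. Sum = 268 + 61 + 169 + 90 = 588.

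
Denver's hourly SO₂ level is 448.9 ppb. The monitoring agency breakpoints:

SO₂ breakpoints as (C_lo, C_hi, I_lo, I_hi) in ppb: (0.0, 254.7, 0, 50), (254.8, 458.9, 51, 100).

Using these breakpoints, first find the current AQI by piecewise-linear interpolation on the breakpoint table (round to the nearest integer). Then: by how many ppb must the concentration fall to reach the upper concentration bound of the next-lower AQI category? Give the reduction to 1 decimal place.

194.2

SO₂ 448.9: bracket 254.8–458.9 → index 51–100; slope 49/204.1, offset 194.1.
AQI = 51 + 49/204.1·194.1 ≈ 97.60 ⇒ 98.
Current AQI 98 is in the Moderate range (51–100). The next-lower category tops out at AQI 50, whose upper concentration bound is 254.7 ppb.
Reduction needed = 448.9 − 254.7 = 194.2 ppb.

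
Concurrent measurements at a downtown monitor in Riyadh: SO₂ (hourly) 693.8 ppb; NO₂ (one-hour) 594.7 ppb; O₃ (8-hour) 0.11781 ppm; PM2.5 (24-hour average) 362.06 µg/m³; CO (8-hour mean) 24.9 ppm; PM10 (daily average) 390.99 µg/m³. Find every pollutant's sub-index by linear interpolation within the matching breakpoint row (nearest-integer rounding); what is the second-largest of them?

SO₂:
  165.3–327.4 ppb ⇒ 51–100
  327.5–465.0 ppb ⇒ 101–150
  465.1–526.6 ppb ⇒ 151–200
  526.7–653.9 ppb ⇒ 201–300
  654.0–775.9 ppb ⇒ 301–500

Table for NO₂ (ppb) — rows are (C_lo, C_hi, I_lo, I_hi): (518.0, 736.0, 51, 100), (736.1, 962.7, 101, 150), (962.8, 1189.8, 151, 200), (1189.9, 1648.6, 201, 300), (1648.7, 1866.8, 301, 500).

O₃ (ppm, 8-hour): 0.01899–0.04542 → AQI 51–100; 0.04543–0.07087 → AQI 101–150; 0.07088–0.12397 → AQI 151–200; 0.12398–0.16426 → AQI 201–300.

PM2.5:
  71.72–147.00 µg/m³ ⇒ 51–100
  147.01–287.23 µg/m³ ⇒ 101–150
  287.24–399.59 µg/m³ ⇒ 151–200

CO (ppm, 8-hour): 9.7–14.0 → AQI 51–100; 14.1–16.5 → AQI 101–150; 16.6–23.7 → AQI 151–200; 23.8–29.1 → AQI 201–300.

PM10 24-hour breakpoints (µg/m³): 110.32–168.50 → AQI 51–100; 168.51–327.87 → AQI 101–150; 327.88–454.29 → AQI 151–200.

222

SO₂ 693.8: bracket 654.0–775.9 → index 301–500; slope 199/121.9, offset 39.8.
AQI = 301 + 199/121.9·39.8 ≈ 365.97 ⇒ 366.
NO₂: row 518.0–736.0 (AQI 51–100). (100−51)·(594.7−518.0)/(736.0−518.0) + 51 = 49·76.7/218.0 + 51 ≈ 68.24 → 68.
O₃: 0.11781 lies in 0.07088–0.12397, so I_lo=151, I_hi=200, C_lo=0.07088, C_hi=0.12397.
(200−151)/(0.12397−0.07088) × (0.11781−0.07088) + 151 = 49/0.05309 × 0.04693 + 151 ≈ 194.31 → 194.
PM2.5: 362.06 lies in 287.24–399.59, so I_lo=151, I_hi=200, C_lo=287.24, C_hi=399.59.
(200−151)/(399.59−287.24) × (362.06−287.24) + 151 = 49/112.35 × 74.82 + 151 ≈ 183.63 → 184.
CO: row 23.8–29.1 (AQI 201–300). (300−201)·(24.9−23.8)/(29.1−23.8) + 201 = 99·1.1/5.3 + 201 ≈ 221.55 → 222.
PM10: 390.99 ∈ [327.88, 454.29] ↔ index [151, 200].
151 + (390.99−327.88)·(200−151)/(454.29−327.88) = 151 + 63.11·49/126.41 ≈ 175.46, so AQI = 175.
Sub-indices: SO₂→366, NO₂→68, O₃→194, PM2.5→184, CO→222, PM10→175. Ranked high→low: 366, 222, 194, 184, 175, 68. Second-highest sub-index = 222.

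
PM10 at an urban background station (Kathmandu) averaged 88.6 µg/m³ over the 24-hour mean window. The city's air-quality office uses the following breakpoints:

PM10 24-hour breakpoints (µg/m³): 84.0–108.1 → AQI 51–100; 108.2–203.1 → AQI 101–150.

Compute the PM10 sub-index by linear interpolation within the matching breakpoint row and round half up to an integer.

PM10: 88.6 ∈ [84.0, 108.1] ↔ index [51, 100].
51 + (88.6−84.0)·(100−51)/(108.1−84.0) = 51 + 4.6·49/24.1 ≈ 60.35, so AQI = 60.

60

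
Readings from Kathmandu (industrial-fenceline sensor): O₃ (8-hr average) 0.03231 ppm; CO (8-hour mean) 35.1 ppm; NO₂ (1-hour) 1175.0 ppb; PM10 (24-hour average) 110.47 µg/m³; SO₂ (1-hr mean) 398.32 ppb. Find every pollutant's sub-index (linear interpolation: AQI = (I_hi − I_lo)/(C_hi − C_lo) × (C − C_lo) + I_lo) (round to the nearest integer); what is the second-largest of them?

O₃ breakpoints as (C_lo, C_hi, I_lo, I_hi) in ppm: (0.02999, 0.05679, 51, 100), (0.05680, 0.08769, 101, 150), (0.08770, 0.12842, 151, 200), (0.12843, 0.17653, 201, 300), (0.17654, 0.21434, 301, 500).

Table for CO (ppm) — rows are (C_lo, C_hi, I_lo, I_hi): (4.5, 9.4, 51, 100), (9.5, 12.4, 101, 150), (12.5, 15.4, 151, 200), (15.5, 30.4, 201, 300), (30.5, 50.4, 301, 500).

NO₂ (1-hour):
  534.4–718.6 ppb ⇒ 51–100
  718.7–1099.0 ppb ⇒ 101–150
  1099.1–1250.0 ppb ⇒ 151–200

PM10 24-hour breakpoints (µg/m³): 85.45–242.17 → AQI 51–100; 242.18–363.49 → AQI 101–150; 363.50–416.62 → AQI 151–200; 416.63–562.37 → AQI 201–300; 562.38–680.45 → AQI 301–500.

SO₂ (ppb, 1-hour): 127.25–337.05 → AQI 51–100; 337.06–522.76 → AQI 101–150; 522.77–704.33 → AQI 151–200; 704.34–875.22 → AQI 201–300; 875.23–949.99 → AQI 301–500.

176

O₃: row 0.02999–0.05679 (AQI 51–100). (100−51)·(0.03231−0.02999)/(0.05679−0.02999) + 51 = 49·0.00232/0.02680 + 51 ≈ 55.24 → 55.
CO: 35.1 lies in 30.5–50.4, so I_lo=301, I_hi=500, C_lo=30.5, C_hi=50.4.
(500−301)/(50.4−30.5) × (35.1−30.5) + 301 = 199/19.9 × 4.6 + 301 ≈ 347.00 → 347.
NO₂: row 1099.1–1250.0 (AQI 151–200). (200−151)·(1175.0−1099.1)/(1250.0−1099.1) + 151 = 49·75.9/150.9 + 151 ≈ 175.65 → 176.
PM10 110.47: bracket 85.45–242.17 → index 51–100; slope 49/156.72, offset 25.02.
AQI = 51 + 49/156.72·25.02 ≈ 58.82 ⇒ 59.
SO₂: 398.32 ∈ [337.06, 522.76] ↔ index [101, 150].
101 + (398.32−337.06)·(150−101)/(522.76−337.06) = 101 + 61.26·49/185.70 ≈ 117.16, so AQI = 117.
Sub-indices: O₃→55, CO→347, NO₂→176, PM10→59, SO₂→117. Ranked high→low: 347, 176, 117, 59, 55. Second-highest sub-index = 176.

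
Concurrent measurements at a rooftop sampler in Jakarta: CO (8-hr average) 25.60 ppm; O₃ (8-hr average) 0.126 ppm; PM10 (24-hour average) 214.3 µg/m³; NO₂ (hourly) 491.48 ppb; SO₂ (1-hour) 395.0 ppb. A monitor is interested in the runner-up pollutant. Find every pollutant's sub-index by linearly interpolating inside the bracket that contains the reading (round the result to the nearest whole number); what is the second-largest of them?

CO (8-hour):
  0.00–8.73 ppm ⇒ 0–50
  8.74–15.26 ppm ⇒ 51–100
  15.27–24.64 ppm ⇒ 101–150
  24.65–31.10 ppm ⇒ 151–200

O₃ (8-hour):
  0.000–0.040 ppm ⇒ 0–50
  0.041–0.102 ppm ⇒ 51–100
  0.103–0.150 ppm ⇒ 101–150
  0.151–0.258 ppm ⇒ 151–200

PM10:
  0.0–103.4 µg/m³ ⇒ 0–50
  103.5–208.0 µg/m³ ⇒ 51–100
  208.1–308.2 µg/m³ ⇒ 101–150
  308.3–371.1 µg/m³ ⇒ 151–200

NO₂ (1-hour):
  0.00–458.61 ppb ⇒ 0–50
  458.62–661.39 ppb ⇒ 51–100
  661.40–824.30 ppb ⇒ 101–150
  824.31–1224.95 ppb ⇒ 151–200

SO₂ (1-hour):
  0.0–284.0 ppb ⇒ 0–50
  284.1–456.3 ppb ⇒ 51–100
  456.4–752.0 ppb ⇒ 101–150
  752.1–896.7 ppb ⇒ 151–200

125

CO: 25.60 ∈ [24.65, 31.10] ↔ index [151, 200].
151 + (25.60−24.65)·(200−151)/(31.10−24.65) = 151 + 0.95·49/6.45 ≈ 158.22, so AQI = 158.
O₃: 0.126 ∈ [0.103, 0.150] ↔ index [101, 150].
101 + (0.126−0.103)·(150−101)/(0.150−0.103) = 101 + 0.023·49/0.047 ≈ 124.98, so AQI = 125.
PM10: 214.3 ∈ [208.1, 308.2] ↔ index [101, 150].
101 + (214.3−208.1)·(150−101)/(308.2−208.1) = 101 + 6.2·49/100.1 ≈ 104.03, so AQI = 104.
NO₂: 491.48 lies in 458.62–661.39, so I_lo=51, I_hi=100, C_lo=458.62, C_hi=661.39.
(100−51)/(661.39−458.62) × (491.48−458.62) + 51 = 49/202.77 × 32.86 + 51 ≈ 58.94 → 59.
SO₂: row 284.1–456.3 (AQI 51–100). (100−51)·(395.0−284.1)/(456.3−284.1) + 51 = 49·110.9/172.2 + 51 ≈ 82.56 → 83.
Sub-indices: CO→158, O₃→125, PM10→104, NO₂→59, SO₂→83. Ranked high→low: 158, 125, 104, 83, 59. Second-highest sub-index = 125.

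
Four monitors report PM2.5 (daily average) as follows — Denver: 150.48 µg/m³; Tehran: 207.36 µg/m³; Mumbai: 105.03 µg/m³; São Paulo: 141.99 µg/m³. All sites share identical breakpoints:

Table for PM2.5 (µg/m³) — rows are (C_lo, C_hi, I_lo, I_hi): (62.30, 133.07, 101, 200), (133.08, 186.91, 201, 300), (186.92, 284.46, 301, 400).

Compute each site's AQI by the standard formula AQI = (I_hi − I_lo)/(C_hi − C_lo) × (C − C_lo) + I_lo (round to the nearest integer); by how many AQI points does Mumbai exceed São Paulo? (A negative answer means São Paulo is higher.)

Denver: 150.48 lies in 133.08–186.91, so I_lo=201, I_hi=300, C_lo=133.08, C_hi=186.91.
(300−201)/(186.91−133.08) × (150.48−133.08) + 201 = 99/53.83 × 17.40 + 201 ≈ 233.00 → 233.
Tehran 207.36: bracket 186.92–284.46 → index 301–400; slope 99/97.54, offset 20.44.
AQI = 301 + 99/97.54·20.44 ≈ 321.75 ⇒ 322.
Mumbai: 105.03 ∈ [62.30, 133.07] ↔ index [101, 200].
101 + (105.03−62.30)·(200−101)/(133.07−62.30) = 101 + 42.73·99/70.77 ≈ 160.77, so AQI = 161.
São Paulo: 141.99 lies in 133.08–186.91, so I_lo=201, I_hi=300, C_lo=133.08, C_hi=186.91.
(300−201)/(186.91−133.08) × (141.99−133.08) + 201 = 99/53.83 × 8.91 + 201 ≈ 217.39 → 217.
AQIs: Denver=233, Tehran=322, Mumbai=161, São Paulo=217. Mumbai (161) − São Paulo (217) = -56.

-56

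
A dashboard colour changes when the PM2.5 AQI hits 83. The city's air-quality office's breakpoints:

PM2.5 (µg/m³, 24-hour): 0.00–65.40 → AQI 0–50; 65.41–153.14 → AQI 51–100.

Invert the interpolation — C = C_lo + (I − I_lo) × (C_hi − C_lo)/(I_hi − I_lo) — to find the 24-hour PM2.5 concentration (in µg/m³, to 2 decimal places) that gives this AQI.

AQI 83 lies in the 51–100 band, which corresponds to 65.41–153.14 µg/m³.
C = 65.41 + (83−51)×(153.14−65.41)/(100−51) = 65.41 + 32×87.73/49 ≈ 122.7031 µg/m³ → 122.70 µg/m³ to 2 dp.

122.70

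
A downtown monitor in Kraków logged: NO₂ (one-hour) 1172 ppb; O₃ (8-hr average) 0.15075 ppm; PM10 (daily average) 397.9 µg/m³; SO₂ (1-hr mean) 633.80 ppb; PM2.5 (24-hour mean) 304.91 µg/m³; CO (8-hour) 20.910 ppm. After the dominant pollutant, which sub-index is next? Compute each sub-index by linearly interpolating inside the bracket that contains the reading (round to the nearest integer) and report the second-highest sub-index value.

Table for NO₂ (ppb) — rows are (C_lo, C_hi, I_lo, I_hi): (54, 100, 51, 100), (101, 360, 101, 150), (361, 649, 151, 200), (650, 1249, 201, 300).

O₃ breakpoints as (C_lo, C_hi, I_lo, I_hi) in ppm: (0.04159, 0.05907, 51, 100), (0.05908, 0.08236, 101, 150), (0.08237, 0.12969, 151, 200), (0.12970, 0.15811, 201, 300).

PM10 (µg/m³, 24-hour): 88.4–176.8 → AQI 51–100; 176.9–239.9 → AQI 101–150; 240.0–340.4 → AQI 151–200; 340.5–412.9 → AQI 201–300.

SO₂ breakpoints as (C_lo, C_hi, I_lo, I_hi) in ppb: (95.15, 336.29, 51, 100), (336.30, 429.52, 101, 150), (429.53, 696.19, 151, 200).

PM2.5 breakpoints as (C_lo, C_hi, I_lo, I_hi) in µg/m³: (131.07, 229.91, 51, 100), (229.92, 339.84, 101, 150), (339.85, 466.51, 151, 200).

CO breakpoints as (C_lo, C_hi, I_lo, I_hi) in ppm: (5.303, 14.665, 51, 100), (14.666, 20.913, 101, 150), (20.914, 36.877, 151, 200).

NO₂: row 650–1249 (AQI 201–300). (300−201)·(1172−650)/(1249−650) + 201 = 99·522/599 + 201 ≈ 287.27 → 287.
O₃ 0.15075: bracket 0.12970–0.15811 → index 201–300; slope 99/0.02841, offset 0.02105.
AQI = 201 + 99/0.02841·0.02105 ≈ 274.35 ⇒ 274.
PM10: 397.9 lies in 340.5–412.9, so I_lo=201, I_hi=300, C_lo=340.5, C_hi=412.9.
(300−201)/(412.9−340.5) × (397.9−340.5) + 201 = 99/72.4 × 57.4 + 201 ≈ 279.49 → 279.
SO₂: row 429.53–696.19 (AQI 151–200). (200−151)·(633.80−429.53)/(696.19−429.53) + 151 = 49·204.27/266.66 + 151 ≈ 188.54 → 189.
PM2.5: row 229.92–339.84 (AQI 101–150). (150−101)·(304.91−229.92)/(339.84−229.92) + 101 = 49·74.99/109.92 + 101 ≈ 134.43 → 134.
CO: row 14.666–20.913 (AQI 101–150). (150−101)·(20.910−14.666)/(20.913−14.666) + 101 = 49·6.244/6.247 + 101 ≈ 149.98 → 150.
Sub-indices: NO₂→287, O₃→274, PM10→279, SO₂→189, PM2.5→134, CO→150. Ranked high→low: 287, 279, 274, 189, 150, 134. Second-highest sub-index = 279.

279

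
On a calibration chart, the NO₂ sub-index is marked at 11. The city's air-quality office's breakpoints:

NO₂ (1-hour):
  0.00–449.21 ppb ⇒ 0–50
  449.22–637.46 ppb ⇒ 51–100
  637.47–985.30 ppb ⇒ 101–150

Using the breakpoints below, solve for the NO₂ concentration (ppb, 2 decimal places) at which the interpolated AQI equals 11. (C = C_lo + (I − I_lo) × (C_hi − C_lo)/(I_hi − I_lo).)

AQI 11 lies in the 0–50 band, which corresponds to 0.00–449.21 ppb.
C = 0.00 + (11−0)×(449.21−0.00)/(50−0) = 0.00 + 11×449.21/50 ≈ 98.8262 ppb → 98.83 ppb to 2 dp.

98.83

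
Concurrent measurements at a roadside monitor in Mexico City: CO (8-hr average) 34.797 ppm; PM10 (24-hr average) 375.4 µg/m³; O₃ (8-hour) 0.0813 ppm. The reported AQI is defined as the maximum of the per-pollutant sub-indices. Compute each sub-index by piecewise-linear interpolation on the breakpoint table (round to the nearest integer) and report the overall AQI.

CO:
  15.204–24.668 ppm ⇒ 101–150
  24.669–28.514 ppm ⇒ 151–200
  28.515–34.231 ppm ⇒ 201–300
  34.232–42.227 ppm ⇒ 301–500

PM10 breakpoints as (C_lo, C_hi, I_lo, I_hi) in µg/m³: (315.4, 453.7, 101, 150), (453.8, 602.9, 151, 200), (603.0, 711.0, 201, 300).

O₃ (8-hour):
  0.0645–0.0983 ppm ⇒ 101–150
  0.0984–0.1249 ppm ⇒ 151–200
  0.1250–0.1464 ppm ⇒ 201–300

315

CO: 34.797 lies in 34.232–42.227, so I_lo=301, I_hi=500, C_lo=34.232, C_hi=42.227.
(500−301)/(42.227−34.232) × (34.797−34.232) + 301 = 199/7.995 × 0.565 + 301 ≈ 315.06 → 315.
PM10 375.4: bracket 315.4–453.7 → index 101–150; slope 49/138.3, offset 60.0.
AQI = 101 + 49/138.3·60.0 ≈ 122.26 ⇒ 122.
O₃: row 0.0645–0.0983 (AQI 101–150). (150−101)·(0.0813−0.0645)/(0.0983−0.0645) + 101 = 49·0.0168/0.0338 + 101 ≈ 125.36 → 125.
Sub-indices: CO→315, PM10→122, O₃→125. Overall AQI = max = 315; dominant pollutant is CO.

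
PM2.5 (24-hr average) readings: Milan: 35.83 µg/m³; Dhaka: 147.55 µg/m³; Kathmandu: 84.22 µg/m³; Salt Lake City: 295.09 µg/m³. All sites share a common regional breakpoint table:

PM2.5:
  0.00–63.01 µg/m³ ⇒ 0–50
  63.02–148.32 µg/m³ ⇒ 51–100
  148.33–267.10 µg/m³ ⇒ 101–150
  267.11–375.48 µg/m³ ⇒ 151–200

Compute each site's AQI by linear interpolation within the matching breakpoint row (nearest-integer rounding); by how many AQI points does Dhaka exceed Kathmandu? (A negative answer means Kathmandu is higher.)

37

Milan: 35.83 ∈ [0.00, 63.01] ↔ index [0, 50].
0 + (35.83−0.00)·(50−0)/(63.01−0.00) = 0 + 35.83·50/63.01 ≈ 28.43, so AQI = 28.
Dhaka 147.55: bracket 63.02–148.32 → index 51–100; slope 49/85.30, offset 84.53.
AQI = 51 + 49/85.30·84.53 ≈ 99.56 ⇒ 100.
Kathmandu: row 63.02–148.32 (AQI 51–100). (100−51)·(84.22−63.02)/(148.32−63.02) + 51 = 49·21.20/85.30 + 51 ≈ 63.18 → 63.
Salt Lake City: 295.09 ∈ [267.11, 375.48] ↔ index [151, 200].
151 + (295.09−267.11)·(200−151)/(375.48−267.11) = 151 + 27.98·49/108.37 ≈ 163.65, so AQI = 164.
AQIs: Milan=28, Dhaka=100, Kathmandu=63, Salt Lake City=164. Dhaka (100) − Kathmandu (63) = 37.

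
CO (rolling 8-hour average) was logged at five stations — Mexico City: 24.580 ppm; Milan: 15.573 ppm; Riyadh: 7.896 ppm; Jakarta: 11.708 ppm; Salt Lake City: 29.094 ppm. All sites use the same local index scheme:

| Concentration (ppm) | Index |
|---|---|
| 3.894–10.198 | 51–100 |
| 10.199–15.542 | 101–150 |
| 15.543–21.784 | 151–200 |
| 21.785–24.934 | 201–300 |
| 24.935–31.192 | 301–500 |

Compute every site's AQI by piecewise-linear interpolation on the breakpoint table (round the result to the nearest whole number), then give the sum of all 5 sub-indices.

Mexico City: 24.580 ∈ [21.785, 24.934] ↔ index [201, 300].
201 + (24.580−21.785)·(300−201)/(24.934−21.785) = 201 + 2.795·99/3.149 ≈ 288.87, so AQI = 289.
Milan: 15.573 ∈ [15.543, 21.784] ↔ index [151, 200].
151 + (15.573−15.543)·(200−151)/(21.784−15.543) = 151 + 0.030·49/6.241 ≈ 151.24, so AQI = 151.
Riyadh: 7.896 lies in 3.894–10.198, so I_lo=51, I_hi=100, C_lo=3.894, C_hi=10.198.
(100−51)/(10.198−3.894) × (7.896−3.894) + 51 = 49/6.304 × 4.002 + 51 ≈ 82.11 → 82.
Jakarta: row 10.199–15.542 (AQI 101–150). (150−101)·(11.708−10.199)/(15.542−10.199) + 101 = 49·1.509/5.343 + 101 ≈ 114.84 → 115.
Salt Lake City: 29.094 ∈ [24.935, 31.192] ↔ index [301, 500].
301 + (29.094−24.935)·(500−301)/(31.192−24.935) = 301 + 4.159·199/6.257 ≈ 433.27, so AQI = 433.
AQIs: Mexico City=289, Milan=151, Riyadh=82, Jakarta=115, Salt Lake City=433. Sum = 289 + 151 + 82 + 115 + 433 = 1070.

1070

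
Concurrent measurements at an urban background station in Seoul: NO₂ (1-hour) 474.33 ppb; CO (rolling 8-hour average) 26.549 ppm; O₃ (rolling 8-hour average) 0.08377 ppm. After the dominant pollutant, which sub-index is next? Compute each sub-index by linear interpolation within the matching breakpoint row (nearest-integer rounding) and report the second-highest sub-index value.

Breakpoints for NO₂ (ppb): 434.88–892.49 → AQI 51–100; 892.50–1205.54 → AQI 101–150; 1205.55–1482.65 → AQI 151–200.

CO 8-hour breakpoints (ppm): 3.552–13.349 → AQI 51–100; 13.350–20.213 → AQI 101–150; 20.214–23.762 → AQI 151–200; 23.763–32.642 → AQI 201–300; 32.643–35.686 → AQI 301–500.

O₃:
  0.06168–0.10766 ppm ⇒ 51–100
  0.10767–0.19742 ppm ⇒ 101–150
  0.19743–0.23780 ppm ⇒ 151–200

75

NO₂: 474.33 lies in 434.88–892.49, so I_lo=51, I_hi=100, C_lo=434.88, C_hi=892.49.
(100−51)/(892.49−434.88) × (474.33−434.88) + 51 = 49/457.61 × 39.45 + 51 ≈ 55.22 → 55.
CO: row 23.763–32.642 (AQI 201–300). (300−201)·(26.549−23.763)/(32.642−23.763) + 201 = 99·2.786/8.879 + 201 ≈ 232.06 → 232.
O₃: 0.08377 lies in 0.06168–0.10766, so I_lo=51, I_hi=100, C_lo=0.06168, C_hi=0.10766.
(100−51)/(0.10766−0.06168) × (0.08377−0.06168) + 51 = 49/0.04598 × 0.02209 + 51 ≈ 74.54 → 75.
Sub-indices: NO₂→55, CO→232, O₃→75. Ranked high→low: 232, 75, 55. Second-highest sub-index = 75.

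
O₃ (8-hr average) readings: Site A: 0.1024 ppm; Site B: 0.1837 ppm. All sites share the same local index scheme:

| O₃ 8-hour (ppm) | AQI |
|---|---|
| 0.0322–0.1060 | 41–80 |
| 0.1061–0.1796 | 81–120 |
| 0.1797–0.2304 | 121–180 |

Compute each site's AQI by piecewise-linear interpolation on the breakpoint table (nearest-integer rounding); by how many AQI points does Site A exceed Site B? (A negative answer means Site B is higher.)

Site A: row 0.0322–0.1060 (AQI 41–80). (80−41)·(0.1024−0.0322)/(0.1060−0.0322) + 41 = 39·0.0702/0.0738 + 41 ≈ 78.10 → 78.
Site B: row 0.1797–0.2304 (AQI 121–180). (180−121)·(0.1837−0.1797)/(0.2304−0.1797) + 121 = 59·0.0040/0.0507 + 121 ≈ 125.65 → 126.
AQIs: Site A=78, Site B=126. Site A (78) − Site B (126) = -48.

-48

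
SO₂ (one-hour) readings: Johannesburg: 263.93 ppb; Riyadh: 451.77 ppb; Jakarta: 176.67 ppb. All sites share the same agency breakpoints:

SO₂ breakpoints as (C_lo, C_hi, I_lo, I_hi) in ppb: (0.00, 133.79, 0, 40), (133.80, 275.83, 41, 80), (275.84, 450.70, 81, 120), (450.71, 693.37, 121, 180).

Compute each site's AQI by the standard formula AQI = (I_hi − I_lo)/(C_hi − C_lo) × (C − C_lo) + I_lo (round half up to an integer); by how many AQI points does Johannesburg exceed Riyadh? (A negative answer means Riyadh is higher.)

-44

Johannesburg: 263.93 ∈ [133.80, 275.83] ↔ index [41, 80].
41 + (263.93−133.80)·(80−41)/(275.83−133.80) = 41 + 130.13·39/142.03 ≈ 76.73, so AQI = 77.
Riyadh 451.77: bracket 450.71–693.37 → index 121–180; slope 59/242.66, offset 1.06.
AQI = 121 + 59/242.66·1.06 ≈ 121.26 ⇒ 121.
Jakarta 176.67: bracket 133.80–275.83 → index 41–80; slope 39/142.03, offset 42.87.
AQI = 41 + 39/142.03·42.87 ≈ 52.77 ⇒ 53.
AQIs: Johannesburg=77, Riyadh=121, Jakarta=53. Johannesburg (77) − Riyadh (121) = -44.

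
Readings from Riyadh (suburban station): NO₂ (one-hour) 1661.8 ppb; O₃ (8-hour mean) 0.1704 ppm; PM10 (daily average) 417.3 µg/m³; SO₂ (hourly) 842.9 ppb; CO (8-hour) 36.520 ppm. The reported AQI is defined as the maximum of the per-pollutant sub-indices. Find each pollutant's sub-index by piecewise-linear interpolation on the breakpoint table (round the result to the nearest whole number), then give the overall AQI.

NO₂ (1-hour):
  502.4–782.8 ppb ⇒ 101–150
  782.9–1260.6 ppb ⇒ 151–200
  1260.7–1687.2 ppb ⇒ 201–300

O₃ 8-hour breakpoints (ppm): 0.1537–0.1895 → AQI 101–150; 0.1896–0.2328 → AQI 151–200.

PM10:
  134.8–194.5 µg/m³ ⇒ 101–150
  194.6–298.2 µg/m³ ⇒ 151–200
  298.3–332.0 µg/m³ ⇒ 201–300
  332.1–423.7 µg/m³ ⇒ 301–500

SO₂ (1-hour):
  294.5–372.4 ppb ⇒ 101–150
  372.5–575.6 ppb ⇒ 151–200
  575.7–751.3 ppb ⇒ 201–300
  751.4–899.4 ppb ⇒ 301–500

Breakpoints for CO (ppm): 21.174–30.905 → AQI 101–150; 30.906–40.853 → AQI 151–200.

486

NO₂: row 1260.7–1687.2 (AQI 201–300). (300−201)·(1661.8−1260.7)/(1687.2−1260.7) + 201 = 99·401.1/426.5 + 201 ≈ 294.10 → 294.
O₃: row 0.1537–0.1895 (AQI 101–150). (150−101)·(0.1704−0.1537)/(0.1895−0.1537) + 101 = 49·0.0167/0.0358 + 101 ≈ 123.86 → 124.
PM10 417.3: bracket 332.1–423.7 → index 301–500; slope 199/91.6, offset 85.2.
AQI = 301 + 199/91.6·85.2 ≈ 486.10 ⇒ 486.
SO₂ 842.9: bracket 751.4–899.4 → index 301–500; slope 199/148.0, offset 91.5.
AQI = 301 + 199/148.0·91.5 ≈ 424.03 ⇒ 424.
CO: row 30.906–40.853 (AQI 151–200). (200−151)·(36.520−30.906)/(40.853−30.906) + 151 = 49·5.614/9.947 + 151 ≈ 178.66 → 179.
Sub-indices: NO₂→294, O₃→124, PM10→486, SO₂→424, CO→179. Overall AQI = max = 486; dominant pollutant is PM10.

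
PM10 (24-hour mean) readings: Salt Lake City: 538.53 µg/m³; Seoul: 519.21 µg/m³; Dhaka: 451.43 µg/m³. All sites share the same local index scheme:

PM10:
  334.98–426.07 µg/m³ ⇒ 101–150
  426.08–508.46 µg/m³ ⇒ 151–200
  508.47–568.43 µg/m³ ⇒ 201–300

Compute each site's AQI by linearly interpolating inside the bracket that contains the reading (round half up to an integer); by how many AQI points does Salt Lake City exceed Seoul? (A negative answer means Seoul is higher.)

32

Salt Lake City: 538.53 lies in 508.47–568.43, so I_lo=201, I_hi=300, C_lo=508.47, C_hi=568.43.
(300−201)/(568.43−508.47) × (538.53−508.47) + 201 = 99/59.96 × 30.06 + 201 ≈ 250.63 → 251.
Seoul: 519.21 ∈ [508.47, 568.43] ↔ index [201, 300].
201 + (519.21−508.47)·(300−201)/(568.43−508.47) = 201 + 10.74·99/59.96 ≈ 218.73, so AQI = 219.
Dhaka: row 426.08–508.46 (AQI 151–200). (200−151)·(451.43−426.08)/(508.46−426.08) + 151 = 49·25.35/82.38 + 151 ≈ 166.08 → 166.
AQIs: Salt Lake City=251, Seoul=219, Dhaka=166. Salt Lake City (251) − Seoul (219) = 32.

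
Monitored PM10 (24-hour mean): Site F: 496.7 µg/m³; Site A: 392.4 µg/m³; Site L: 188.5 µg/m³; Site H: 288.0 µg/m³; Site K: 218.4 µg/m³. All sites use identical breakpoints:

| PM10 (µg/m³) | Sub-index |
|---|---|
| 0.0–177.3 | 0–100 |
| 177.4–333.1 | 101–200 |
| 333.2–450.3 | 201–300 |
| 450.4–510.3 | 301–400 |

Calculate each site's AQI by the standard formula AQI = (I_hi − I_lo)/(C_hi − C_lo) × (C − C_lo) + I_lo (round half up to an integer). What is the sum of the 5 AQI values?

1035

Site F 496.7: bracket 450.4–510.3 → index 301–400; slope 99/59.9, offset 46.3.
AQI = 301 + 99/59.9·46.3 ≈ 377.52 ⇒ 378.
Site A: 392.4 ∈ [333.2, 450.3] ↔ index [201, 300].
201 + (392.4−333.2)·(300−201)/(450.3−333.2) = 201 + 59.2·99/117.1 ≈ 251.05, so AQI = 251.
Site L 188.5: bracket 177.4–333.1 → index 101–200; slope 99/155.7, offset 11.1.
AQI = 101 + 99/155.7·11.1 ≈ 108.06 ⇒ 108.
Site H 288.0: bracket 177.4–333.1 → index 101–200; slope 99/155.7, offset 110.6.
AQI = 101 + 99/155.7·110.6 ≈ 171.32 ⇒ 171.
Site K 218.4: bracket 177.4–333.1 → index 101–200; slope 99/155.7, offset 41.0.
AQI = 101 + 99/155.7·41.0 ≈ 127.07 ⇒ 127.
AQIs: Site F=378, Site A=251, Site L=108, Site H=171, Site K=127. Sum = 378 + 251 + 108 + 171 + 127 = 1035.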